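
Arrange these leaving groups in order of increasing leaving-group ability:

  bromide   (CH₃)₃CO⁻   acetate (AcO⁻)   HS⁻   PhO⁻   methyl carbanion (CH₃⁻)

bromide: pKₐ(HBr) ≈ -9 — weak base; good leaving group
acetate (AcO⁻): pKₐ(CH₃COOH) ≈ 4.8 — resonance-stabilised but still a weak base
HS⁻: pKₐ(H₂S) ≈ 7
PhO⁻: pKₐ(C₆H₅OH (phenol)) ≈ 10 — resonance into the ring helps, but still a poor LG
(CH₃)₃CO⁻: pKₐ(t-BuOH) ≈ 18 — bulky, strongly basic alkoxide
methyl carbanion (CH₃⁻): pKₐ(CH₄) ≈ 48
The question asks for worst first, so the sequence is read in increasing leaving-group ability.

methyl carbanion (CH₃⁻) < (CH₃)₃CO⁻ < PhO⁻ < HS⁻ < acetate (AcO⁻) < bromide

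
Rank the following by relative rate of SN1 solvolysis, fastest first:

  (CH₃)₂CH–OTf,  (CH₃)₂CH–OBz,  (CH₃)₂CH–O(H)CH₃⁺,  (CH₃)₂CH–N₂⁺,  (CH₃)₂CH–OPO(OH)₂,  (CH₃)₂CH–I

Identical carbon frameworks mean the comparison reduces to leaving-group quality.
The more stable X⁻ (or X) is on its own — i.e. the weaker a base it is — the better a leaving group it makes.
(CH₃)₂CH–N₂⁺ loses N₂: no meaningful conjugate acid; N₂ departs as an exceptionally stable neutral molecule
(CH₃)₂CH–OTf loses OTf⁻: pKₐ(CF₃SO₃H (triflic acid)) ≈ -14
(CH₃)₂CH–I loses I⁻: pKₐ(HI) ≈ -10
(CH₃)₂CH–O(H)CH₃⁺ loses R'OH: pKₐ(R'OH₂⁺) ≈ -2.4
(CH₃)₂CH–OPO(OH)₂ loses H₂PO₄⁻: pKₐ(H₃PO₄) ≈ 2.1
(CH₃)₂CH–OBz loses PhCOO⁻: pKₐ(C₆H₅COOH) ≈ 4.2

(CH₃)₂CH–N₂⁺ > (CH₃)₂CH–OTf > (CH₃)₂CH–I > (CH₃)₂CH–O(H)CH₃⁺ > (CH₃)₂CH–OPO(OH)₂ > (CH₃)₂CH–OBz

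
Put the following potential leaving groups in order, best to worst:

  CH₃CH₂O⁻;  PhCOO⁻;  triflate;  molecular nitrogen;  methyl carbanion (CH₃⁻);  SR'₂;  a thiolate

molecular nitrogen > triflate > SR'₂ > PhCOO⁻ > a thiolate > CH₃CH₂O⁻ > methyl carbanion (CH₃⁻)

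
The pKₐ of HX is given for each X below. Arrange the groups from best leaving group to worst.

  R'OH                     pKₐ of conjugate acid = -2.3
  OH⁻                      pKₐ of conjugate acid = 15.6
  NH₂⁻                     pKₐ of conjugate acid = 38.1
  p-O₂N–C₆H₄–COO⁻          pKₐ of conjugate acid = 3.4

Lower conjugate-acid pKₐ ⇒ weaker base ⇒ better leaving group.
Sorting by the given values: R'OH (-2.3), p-O₂N–C₆H₄–COO⁻ (3.4), OH⁻ (15.6), NH₂⁻ (38.1).

R'OH > p-O₂N–C₆H₄–COO⁻ > OH⁻ > NH₂⁻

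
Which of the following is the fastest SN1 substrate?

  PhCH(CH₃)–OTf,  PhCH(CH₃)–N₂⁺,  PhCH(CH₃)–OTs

With the same alkyl group throughout, only the leaving group differentiates the rates.
The more stable X⁻ (or X) is on its own — i.e. the weaker a base it is — the better a leaving group it makes.
PhCH(CH₃)–N₂⁺ loses N₂: no meaningful conjugate acid; N₂ departs as an exceptionally stable neutral molecule
PhCH(CH₃)–OTf loses OTf⁻: pKₐ(CF₃SO₃H (triflic acid)) ≈ -14
PhCH(CH₃)–OTs loses OTs⁻: pKₐ(p-CH₃C₆H₄SO₃H (TsOH)) ≈ -2.8

PhCH(CH₃)–N₂⁺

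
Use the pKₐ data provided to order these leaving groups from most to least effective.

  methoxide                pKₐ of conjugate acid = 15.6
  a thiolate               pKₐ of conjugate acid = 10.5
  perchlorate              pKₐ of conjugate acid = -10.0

perchlorate > a thiolate > methoxide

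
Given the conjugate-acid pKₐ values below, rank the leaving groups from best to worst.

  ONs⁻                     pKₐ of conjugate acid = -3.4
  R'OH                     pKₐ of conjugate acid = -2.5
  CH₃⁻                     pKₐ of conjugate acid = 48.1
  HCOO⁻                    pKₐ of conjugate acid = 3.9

ONs⁻ > R'OH > HCOO⁻ > CH₃⁻

Lower conjugate-acid pKₐ ⇒ weaker base ⇒ better leaving group.
Sorting by the given values: ONs⁻ (-3.4), R'OH (-2.5), HCOO⁻ (3.9), CH₃⁻ (48.1).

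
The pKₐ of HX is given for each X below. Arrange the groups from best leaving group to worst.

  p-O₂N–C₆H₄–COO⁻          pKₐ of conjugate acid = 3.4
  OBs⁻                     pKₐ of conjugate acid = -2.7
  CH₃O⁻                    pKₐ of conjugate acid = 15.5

OBs⁻ > p-O₂N–C₆H₄–COO⁻ > CH₃O⁻

Lower conjugate-acid pKₐ ⇒ weaker base ⇒ better leaving group.
Sorting by the given values: OBs⁻ (-2.7), p-O₂N–C₆H₄–COO⁻ (3.4), CH₃O⁻ (15.5).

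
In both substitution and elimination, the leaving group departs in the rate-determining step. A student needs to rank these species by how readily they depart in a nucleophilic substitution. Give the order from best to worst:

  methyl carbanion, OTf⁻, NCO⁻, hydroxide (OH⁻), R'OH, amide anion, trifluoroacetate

OTf⁻ > R'OH > trifluoroacetate > NCO⁻ > hydroxide (OH⁻) > amide anion > methyl carbanion

Rank by basicity of the departing species: weakest base leaves most easily.
OTf⁻: pKₐ(CF₃SO₃H (triflic acid)) ≈ -14
R'OH: pKₐ(R'OH₂⁺) ≈ -2.4
trifluoroacetate: pKₐ(CF₃COOH) ≈ 0.2
NCO⁻: pKₐ(HOCN) ≈ 3.5
hydroxide (OH⁻): pKₐ(H₂O) ≈ 15.7
amide anion: pKₐ(NH₃) ≈ 38
methyl carbanion: pKₐ(CH₄) ≈ 48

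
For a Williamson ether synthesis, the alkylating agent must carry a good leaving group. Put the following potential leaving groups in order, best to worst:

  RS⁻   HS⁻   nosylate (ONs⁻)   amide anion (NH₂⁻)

Rank by basicity of the departing species: weakest base leaves most easily.
nosylate (ONs⁻): pKₐ(p-O₂NC₆H₄SO₃H) ≈ -3.5
HS⁻: pKₐ(H₂S) ≈ 7
RS⁻: pKₐ(RSH (a thiol)) ≈ 10.5
amide anion (NH₂⁻): pKₐ(NH₃) ≈ 38

nosylate (ONs⁻) > HS⁻ > RS⁻ > amide anion (NH₂⁻)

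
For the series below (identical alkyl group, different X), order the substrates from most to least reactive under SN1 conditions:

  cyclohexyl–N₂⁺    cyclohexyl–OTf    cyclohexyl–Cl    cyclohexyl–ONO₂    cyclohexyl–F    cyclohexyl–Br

cyclohexyl–N₂⁺ > cyclohexyl–OTf > cyclohexyl–Br > cyclohexyl–Cl > cyclohexyl–ONO₂ > cyclohexyl–F

With the same alkyl group throughout, only the leaving group differentiates the rates.
Leaving-group ability tracks the stability of the departed species; conjugate-acid pKₐ is the usual yardstick (lower pKₐ → better LG).
cyclohexyl–N₂⁺ loses N₂: no meaningful conjugate acid; N₂ departs as an exceptionally stable neutral molecule
cyclohexyl–OTf loses OTf⁻: pKₐ(CF₃SO₃H (triflic acid)) ≈ -14
cyclohexyl–Br loses Br⁻: pKₐ(HBr) ≈ -9
cyclohexyl–Cl loses Cl⁻: pKₐ(HCl) ≈ -7
cyclohexyl–ONO₂ loses NO₃⁻: pKₐ(HNO₃) ≈ -1.3
cyclohexyl–F loses F⁻: pKₐ(HF) ≈ 3.2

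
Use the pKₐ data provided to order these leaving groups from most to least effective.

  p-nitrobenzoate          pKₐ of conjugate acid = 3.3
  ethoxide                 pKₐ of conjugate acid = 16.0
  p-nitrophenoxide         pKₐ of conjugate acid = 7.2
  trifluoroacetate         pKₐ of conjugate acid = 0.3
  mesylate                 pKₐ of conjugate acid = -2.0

Lower conjugate-acid pKₐ ⇒ weaker base ⇒ better leaving group.
Sorting by the given values: mesylate (-2.0), trifluoroacetate (0.3), p-nitrobenzoate (3.3), p-nitrophenoxide (7.2), ethoxide (16.0).

mesylate > trifluoroacetate > p-nitrobenzoate > p-nitrophenoxide > ethoxide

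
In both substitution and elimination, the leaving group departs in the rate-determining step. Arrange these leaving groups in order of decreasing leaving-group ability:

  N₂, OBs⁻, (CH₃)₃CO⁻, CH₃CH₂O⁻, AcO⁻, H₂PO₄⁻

N₂ > OBs⁻ > H₂PO₄⁻ > AcO⁻ > CH₃CH₂O⁻ > (CH₃)₃CO⁻

The more stable X⁻ (or X) is on its own — i.e. the weaker a base it is — the better a leaving group it makes.
N₂: no meaningful conjugate acid; N₂ departs as an exceptionally stable neutral molecule
OBs⁻: pKₐ(p-BrC₆H₄SO₃H) ≈ -2.8
H₂PO₄⁻: pKₐ(H₃PO₄) ≈ 2.1
AcO⁻: pKₐ(CH₃COOH) ≈ 4.8
CH₃CH₂O⁻: pKₐ(CH₃CH₂OH) ≈ 16
(CH₃)₃CO⁻: pKₐ(t-BuOH) ≈ 18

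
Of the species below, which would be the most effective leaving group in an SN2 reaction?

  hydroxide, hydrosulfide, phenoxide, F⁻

F⁻

A good leaving group is a weak base: the lower the pKₐ of its conjugate acid, the more readily it departs.
F⁻: pKₐ(HF) ≈ 3.2
hydrosulfide: pKₐ(H₂S) ≈ 7
phenoxide: pKₐ(C₆H₅OH (phenol)) ≈ 10
hydroxide: pKₐ(H₂O) ≈ 15.7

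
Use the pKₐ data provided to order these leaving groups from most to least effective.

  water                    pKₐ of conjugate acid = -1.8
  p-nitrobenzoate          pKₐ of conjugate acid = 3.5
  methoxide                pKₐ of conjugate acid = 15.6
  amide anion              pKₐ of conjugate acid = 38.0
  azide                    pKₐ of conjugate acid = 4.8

water > p-nitrobenzoate > azide > methoxide > amide anion

Lower conjugate-acid pKₐ ⇒ weaker base ⇒ better leaving group.
Sorting by the given values: water (-1.8), p-nitrobenzoate (3.5), azide (4.8), methoxide (15.6), amide anion (38.0).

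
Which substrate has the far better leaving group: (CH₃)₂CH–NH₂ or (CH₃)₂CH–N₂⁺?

(CH₃)₂CH–N₂⁺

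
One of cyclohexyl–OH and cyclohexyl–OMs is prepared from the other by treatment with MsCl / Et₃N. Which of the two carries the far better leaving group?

cyclohexyl–OMs

From cyclohexyl–OH the departing group would be OH⁻ (pKₐ(H₂O) ≈ 15.7). Strong base; essentially never leaves without prior activation.
From cyclohexyl–OMs the leaving group is OMs⁻ (pKₐ(CH₃SO₃H (MsOH)) ≈ -1.9). Resonance-delocalised alkanesulfonate.
Treatment with MsCl / Et₃N works by converting the hydroxyl into a mesylate, making cyclohexyl–OMs enormously more reactive.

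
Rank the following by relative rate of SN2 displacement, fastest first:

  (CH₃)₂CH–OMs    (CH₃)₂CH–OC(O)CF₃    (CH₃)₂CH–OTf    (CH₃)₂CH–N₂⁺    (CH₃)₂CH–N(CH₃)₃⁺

(CH₃)₂CH–N₂⁺ > (CH₃)₂CH–OTf > (CH₃)₂CH–OMs > (CH₃)₂CH–OC(O)CF₃ > (CH₃)₂CH–N(CH₃)₃⁺

Identical carbon frameworks mean the comparison reduces to leaving-group quality.
Leaving-group ability tracks the stability of the departed species; conjugate-acid pKₐ is the usual yardstick (lower pKₐ → better LG).
(CH₃)₂CH–N₂⁺ loses N₂: no meaningful conjugate acid; N₂ departs as an exceptionally stable neutral molecule
(CH₃)₂CH–OTf loses OTf⁻: pKₐ(CF₃SO₃H (triflic acid)) ≈ -14
(CH₃)₂CH–OMs loses OMs⁻: pKₐ(CH₃SO₃H (MsOH)) ≈ -1.9
(CH₃)₂CH–OC(O)CF₃ loses CF₃COO⁻: pKₐ(CF₃COOH) ≈ 0.2
(CH₃)₂CH–N(CH₃)₃⁺ loses NR'₃: pKₐ(R'₃NH⁺) ≈ 10.7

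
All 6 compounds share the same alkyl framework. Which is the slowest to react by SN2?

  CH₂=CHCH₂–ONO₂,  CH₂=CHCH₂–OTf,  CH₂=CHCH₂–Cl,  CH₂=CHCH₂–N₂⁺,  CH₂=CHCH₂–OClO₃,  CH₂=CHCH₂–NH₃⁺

CH₂=CHCH₂–NH₃⁺

With the same alkyl group throughout, only the leaving group differentiates the rates.
Rank by basicity of the departing species: weakest base leaves most easily.
CH₂=CHCH₂–N₂⁺ loses N₂: no meaningful conjugate acid; N₂ departs as an exceptionally stable neutral molecule
CH₂=CHCH₂–OTf loses OTf⁻: pKₐ(CF₃SO₃H (triflic acid)) ≈ -14
CH₂=CHCH₂–OClO₃ loses ClO₄⁻: pKₐ(HClO₄) ≈ -10
CH₂=CHCH₂–Cl loses Cl⁻: pKₐ(HCl) ≈ -7
CH₂=CHCH₂–ONO₂ loses NO₃⁻: pKₐ(HNO₃) ≈ -1.3
CH₂=CHCH₂–NH₃⁺ loses NH₃: pKₐ(NH₄⁺) ≈ 9.2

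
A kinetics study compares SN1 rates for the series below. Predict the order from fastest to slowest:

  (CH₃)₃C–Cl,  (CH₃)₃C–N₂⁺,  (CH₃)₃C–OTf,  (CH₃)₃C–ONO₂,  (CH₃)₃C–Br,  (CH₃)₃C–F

(CH₃)₃C–N₂⁺ > (CH₃)₃C–OTf > (CH₃)₃C–Br > (CH₃)₃C–Cl > (CH₃)₃C–ONO₂ > (CH₃)₃C–F

With the same alkyl group throughout, only the leaving group differentiates the rates.
The more stable X⁻ (or X) is on its own — i.e. the weaker a base it is — the better a leaving group it makes.
(CH₃)₃C–N₂⁺ loses N₂: no meaningful conjugate acid; N₂ departs as an exceptionally stable neutral molecule
(CH₃)₃C–OTf loses OTf⁻: pKₐ(CF₃SO₃H (triflic acid)) ≈ -14
(CH₃)₃C–Br loses Br⁻: pKₐ(HBr) ≈ -9
(CH₃)₃C–Cl loses Cl⁻: pKₐ(HCl) ≈ -7
(CH₃)₃C–ONO₂ loses NO₃⁻: pKₐ(HNO₃) ≈ -1.3
(CH₃)₃C–F loses F⁻: pKₐ(HF) ≈ 3.2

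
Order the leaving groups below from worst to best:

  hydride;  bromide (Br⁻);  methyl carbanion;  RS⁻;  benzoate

methyl carbanion < hydride < RS⁻ < benzoate < bromide (Br⁻)

A good leaving group is a weak base: the lower the pKₐ of its conjugate acid, the more readily it departs.
bromide (Br⁻): pKₐ(HBr) ≈ -9
benzoate: pKₐ(C₆H₅COOH) ≈ 4.2
RS⁻: pKₐ(RSH (a thiol)) ≈ 10.5
hydride: pKₐ(H₂) ≈ 36
methyl carbanion: pKₐ(CH₄) ≈ 48
The question asks for worst first, so the sequence is read in increasing leaving-group ability.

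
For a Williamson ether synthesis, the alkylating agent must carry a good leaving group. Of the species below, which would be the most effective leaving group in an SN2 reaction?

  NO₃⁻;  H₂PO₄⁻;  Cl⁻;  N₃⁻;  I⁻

I⁻

Rank by basicity of the departing species: weakest base leaves most easily.
I⁻: pKₐ(HI) ≈ -10
Cl⁻: pKₐ(HCl) ≈ -7
NO₃⁻: pKₐ(HNO₃) ≈ -1.3
H₂PO₄⁻: pKₐ(H₃PO₄) ≈ 2.1
N₃⁻: pKₐ(HN₃) ≈ 4.7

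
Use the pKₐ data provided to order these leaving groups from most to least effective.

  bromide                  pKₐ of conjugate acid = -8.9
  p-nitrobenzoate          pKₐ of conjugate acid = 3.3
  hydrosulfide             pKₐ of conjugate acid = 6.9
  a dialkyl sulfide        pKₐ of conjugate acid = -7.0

bromide > a dialkyl sulfide > p-nitrobenzoate > hydrosulfide

Lower conjugate-acid pKₐ ⇒ weaker base ⇒ better leaving group.
Sorting by the given values: bromide (-8.9), a dialkyl sulfide (-7.0), p-nitrobenzoate (3.3), hydrosulfide (6.9).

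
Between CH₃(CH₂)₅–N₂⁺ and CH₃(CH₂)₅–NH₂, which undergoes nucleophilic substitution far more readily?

From CH₃(CH₂)₅–NH₂ the departing group would be NH₂⁻ (pKₐ(NH₃) ≈ 38). Extremely strong base; never a leaving group.
From CH₃(CH₂)₅–N₂⁺ the leaving group is N₂ (no meaningful conjugate acid; N₂ departs as an exceptionally stable neutral molecule).
(In practice CH₃(CH₂)₅–N₂⁺ is made from CH₃(CH₂)₅–NH₂ by diazotisation (NaNO₂ / HCl, 0 °C), generating a diazonium salt that expels N₂.)

CH₃(CH₂)₅–N₂⁺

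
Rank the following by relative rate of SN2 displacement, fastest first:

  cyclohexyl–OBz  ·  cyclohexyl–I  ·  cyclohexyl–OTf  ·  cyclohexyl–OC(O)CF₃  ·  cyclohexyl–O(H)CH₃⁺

cyclohexyl–OTf > cyclohexyl–I > cyclohexyl–O(H)CH₃⁺ > cyclohexyl–OC(O)CF₃ > cyclohexyl–OBz

Identical carbon frameworks mean the comparison reduces to leaving-group quality.
The more stable X⁻ (or X) is on its own — i.e. the weaker a base it is — the better a leaving group it makes.
cyclohexyl–OTf loses OTf⁻: pKₐ(CF₃SO₃H (triflic acid)) ≈ -14
cyclohexyl–I loses I⁻: pKₐ(HI) ≈ -10
cyclohexyl–O(H)CH₃⁺ loses R'OH: pKₐ(R'OH₂⁺) ≈ -2.4
cyclohexyl–OC(O)CF₃ loses CF₃COO⁻: pKₐ(CF₃COOH) ≈ 0.2
cyclohexyl–OBz loses PhCOO⁻: pKₐ(C₆H₅COOH) ≈ 4.2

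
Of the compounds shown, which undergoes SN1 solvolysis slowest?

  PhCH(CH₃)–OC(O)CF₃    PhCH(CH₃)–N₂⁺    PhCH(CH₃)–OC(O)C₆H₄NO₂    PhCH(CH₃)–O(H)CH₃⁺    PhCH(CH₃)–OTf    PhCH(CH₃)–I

Same R in every case — rank the leaving groups.
Leaving-group ability tracks the stability of the departed species; conjugate-acid pKₐ is the usual yardstick (lower pKₐ → better LG).
PhCH(CH₃)–N₂⁺ loses N₂: no meaningful conjugate acid; N₂ departs as an exceptionally stable neutral molecule
PhCH(CH₃)–OTf loses OTf⁻: pKₐ(CF₃SO₃H (triflic acid)) ≈ -14
PhCH(CH₃)–I loses I⁻: pKₐ(HI) ≈ -10
PhCH(CH₃)–O(H)CH₃⁺ loses R'OH: pKₐ(R'OH₂⁺) ≈ -2.4
PhCH(CH₃)–OC(O)CF₃ loses CF₃COO⁻: pKₐ(CF₃COOH) ≈ 0.2
PhCH(CH₃)–OC(O)C₆H₄NO₂ loses p-O₂N–C₆H₄–COO⁻: pKₐ(p-nitrobenzoic acid) ≈ 3.4

PhCH(CH₃)–OC(O)C₆H₄NO₂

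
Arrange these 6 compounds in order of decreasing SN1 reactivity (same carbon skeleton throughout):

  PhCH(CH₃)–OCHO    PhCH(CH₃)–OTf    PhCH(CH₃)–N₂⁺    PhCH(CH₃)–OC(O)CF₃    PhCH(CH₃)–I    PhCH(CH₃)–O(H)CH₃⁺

PhCH(CH₃)–N₂⁺ > PhCH(CH₃)–OTf > PhCH(CH₃)–I > PhCH(CH₃)–O(H)CH₃⁺ > PhCH(CH₃)–OC(O)CF₃ > PhCH(CH₃)–OCHO

The skeletons are identical, so relative rate is governed entirely by leaving-group ability.
The more stable X⁻ (or X) is on its own — i.e. the weaker a base it is — the better a leaving group it makes.
PhCH(CH₃)–N₂⁺ loses N₂: no meaningful conjugate acid; N₂ departs as an exceptionally stable neutral molecule
PhCH(CH₃)–OTf loses OTf⁻: pKₐ(CF₃SO₃H (triflic acid)) ≈ -14
PhCH(CH₃)–I loses I⁻: pKₐ(HI) ≈ -10
PhCH(CH₃)–O(H)CH₃⁺ loses R'OH: pKₐ(R'OH₂⁺) ≈ -2.4
PhCH(CH₃)–OC(O)CF₃ loses CF₃COO⁻: pKₐ(CF₃COOH) ≈ 0.2
PhCH(CH₃)–OCHO loses HCOO⁻: pKₐ(HCOOH) ≈ 3.8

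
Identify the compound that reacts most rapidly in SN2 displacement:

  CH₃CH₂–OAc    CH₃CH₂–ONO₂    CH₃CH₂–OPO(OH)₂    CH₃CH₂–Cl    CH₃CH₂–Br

With the same alkyl group throughout, only the leaving group differentiates the rates.
A good leaving group is a weak base: the lower the pKₐ of its conjugate acid, the more readily it departs.
CH₃CH₂–Br loses Br⁻: pKₐ(HBr) ≈ -9
CH₃CH₂–Cl loses Cl⁻: pKₐ(HCl) ≈ -7
CH₃CH₂–ONO₂ loses NO₃⁻: pKₐ(HNO₃) ≈ -1.3
CH₃CH₂–OPO(OH)₂ loses H₂PO₄⁻: pKₐ(H₃PO₄) ≈ 2.1
CH₃CH₂–OAc loses AcO⁻: pKₐ(CH₃COOH) ≈ 4.8

CH₃CH₂–Br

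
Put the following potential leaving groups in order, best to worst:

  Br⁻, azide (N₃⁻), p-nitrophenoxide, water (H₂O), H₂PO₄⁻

Br⁻ > water (H₂O) > H₂PO₄⁻ > azide (N₃⁻) > p-nitrophenoxide

A good leaving group is a weak base: the lower the pKₐ of its conjugate acid, the more readily it departs.
Br⁻: pKₐ(HBr) ≈ -9 — weak base; good leaving group
water (H₂O): pKₐ(H₃O⁺) ≈ -1.7 — neutral; leaves from a protonated alcohol (R–OH₂⁺)
H₂PO₄⁻: pKₐ(H₃PO₄) ≈ 2.1 — moderate base; biological leaving group after further activation
azide (N₃⁻): pKₐ(HN₃) ≈ 4.7 — linear, resonance-stabilised
p-nitrophenoxide: pKₐ(p-nitrophenol) ≈ 7.2 — nitro group delocalises the charge; the classic chromogenic LG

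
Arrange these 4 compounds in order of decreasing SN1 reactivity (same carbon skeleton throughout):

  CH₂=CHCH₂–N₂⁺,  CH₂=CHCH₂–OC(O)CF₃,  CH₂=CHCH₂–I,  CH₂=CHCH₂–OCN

CH₂=CHCH₂–N₂⁺ > CH₂=CHCH₂–I > CH₂=CHCH₂–OC(O)CF₃ > CH₂=CHCH₂–OCN

With the same alkyl group throughout, only the leaving group differentiates the rates.
Leaving-group ability tracks the stability of the departed species; conjugate-acid pKₐ is the usual yardstick (lower pKₐ → better LG).
CH₂=CHCH₂–N₂⁺ loses N₂: no meaningful conjugate acid; N₂ departs as an exceptionally stable neutral molecule
CH₂=CHCH₂–I loses I⁻: pKₐ(HI) ≈ -10
CH₂=CHCH₂–OC(O)CF₃ loses CF₃COO⁻: pKₐ(CF₃COOH) ≈ 0.2
CH₂=CHCH₂–OCN loses NCO⁻: pKₐ(HOCN) ≈ 3.5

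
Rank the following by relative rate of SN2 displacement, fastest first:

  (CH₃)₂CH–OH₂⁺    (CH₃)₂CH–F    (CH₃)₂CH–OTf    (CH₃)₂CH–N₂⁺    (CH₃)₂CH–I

With the same alkyl group throughout, only the leaving group differentiates the rates.
A good leaving group is a weak base: the lower the pKₐ of its conjugate acid, the more readily it departs.
(CH₃)₂CH–N₂⁺ loses N₂: no meaningful conjugate acid; N₂ departs as an exceptionally stable neutral molecule
(CH₃)₂CH–OTf loses OTf⁻: pKₐ(CF₃SO₃H (triflic acid)) ≈ -14
(CH₃)₂CH–I loses I⁻: pKₐ(HI) ≈ -10
(CH₃)₂CH–OH₂⁺ loses H₂O: pKₐ(H₃O⁺) ≈ -1.7
(CH₃)₂CH–F loses F⁻: pKₐ(HF) ≈ 3.2

(CH₃)₂CH–N₂⁺ > (CH₃)₂CH–OTf > (CH₃)₂CH–I > (CH₃)₂CH–OH₂⁺ > (CH₃)₂CH–F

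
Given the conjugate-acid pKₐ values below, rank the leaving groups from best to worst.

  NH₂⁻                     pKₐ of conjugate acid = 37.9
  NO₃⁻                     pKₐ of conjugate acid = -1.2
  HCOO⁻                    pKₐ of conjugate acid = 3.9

Lower conjugate-acid pKₐ ⇒ weaker base ⇒ better leaving group.
Sorting by the given values: NO₃⁻ (-1.2), HCOO⁻ (3.9), NH₂⁻ (37.9).

NO₃⁻ > HCOO⁻ > NH₂⁻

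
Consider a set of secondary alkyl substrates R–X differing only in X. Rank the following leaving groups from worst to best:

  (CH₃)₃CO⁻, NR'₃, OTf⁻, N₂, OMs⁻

(CH₃)₃CO⁻ < NR'₃ < OMs⁻ < OTf⁻ < N₂

N₂: no meaningful conjugate acid; N₂ departs as an exceptionally stable neutral molecule
OTf⁻: pKₐ(CF₃SO₃H (triflic acid)) ≈ -14
OMs⁻: pKₐ(CH₃SO₃H (MsOH)) ≈ -1.9
NR'₃: pKₐ(R'₃NH⁺) ≈ 10.7
(CH₃)₃CO⁻: pKₐ(t-BuOH) ≈ 18
Listed from poorest to best leaving group as asked.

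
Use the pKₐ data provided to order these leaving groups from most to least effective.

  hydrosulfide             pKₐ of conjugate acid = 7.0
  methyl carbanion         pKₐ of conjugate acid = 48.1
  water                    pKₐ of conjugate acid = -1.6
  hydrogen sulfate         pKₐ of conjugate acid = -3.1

hydrogen sulfate > water > hydrosulfide > methyl carbanion

Lower conjugate-acid pKₐ ⇒ weaker base ⇒ better leaving group.
Sorting by the given values: hydrogen sulfate (-3.1), water (-1.6), hydrosulfide (7.0), methyl carbanion (48.1).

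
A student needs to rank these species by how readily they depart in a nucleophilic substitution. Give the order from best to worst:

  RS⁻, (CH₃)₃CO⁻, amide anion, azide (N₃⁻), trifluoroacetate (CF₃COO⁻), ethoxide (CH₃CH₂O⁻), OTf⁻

OTf⁻ > trifluoroacetate (CF₃COO⁻) > azide (N₃⁻) > RS⁻ > ethoxide (CH₃CH₂O⁻) > (CH₃)₃CO⁻ > amide anion

A good leaving group is a weak base: the lower the pKₐ of its conjugate acid, the more readily it departs.
OTf⁻: pKₐ(CF₃SO₃H (triflic acid)) ≈ -14 — charge spread over three oxygens and a CF₃ group; the premier leaving group in synthesis
trifluoroacetate (CF₃COO⁻): pKₐ(CF₃COOH) ≈ 0.2 — strongly electron-withdrawing CF₃ stabilises the carboxylate
azide (N₃⁻): pKₐ(HN₃) ≈ 4.7
RS⁻: pKₐ(RSH (a thiol)) ≈ 10.5 — moderately basic; rarely leaves without activation
ethoxide (CH₃CH₂O⁻): pKₐ(CH₃CH₂OH) ≈ 16 — strong base; alkoxides do not leave unassisted
(CH₃)₃CO⁻: pKₐ(t-BuOH) ≈ 18 — bulky, strongly basic alkoxide
amide anion: pKₐ(NH₃) ≈ 38 — extremely strong base; never a leaving group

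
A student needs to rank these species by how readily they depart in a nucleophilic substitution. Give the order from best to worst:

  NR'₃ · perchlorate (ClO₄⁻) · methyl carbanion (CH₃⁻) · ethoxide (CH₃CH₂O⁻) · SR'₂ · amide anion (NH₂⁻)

A good leaving group is a weak base: the lower the pKₐ of its conjugate acid, the more readily it departs.
perchlorate (ClO₄⁻): pKₐ(HClO₄) ≈ -10 — extremely weak base; rarely used for safety reasons
SR'₂: pKₐ(R'₂SH⁺) ≈ -7 — neutral; leaves from a sulfonium salt (R–SR'₂⁺)
NR'₃: pKₐ(R'₃NH⁺) ≈ 10.7 — neutral but still a fairly strong base; Hofmann-elimination LG
ethoxide (CH₃CH₂O⁻): pKₐ(CH₃CH₂OH) ≈ 16 — strong base; alkoxides do not leave unassisted
amide anion (NH₂⁻): pKₐ(NH₃) ≈ 38 — extremely strong base; never a leaving group
methyl carbanion (CH₃⁻): pKₐ(CH₄) ≈ 48

perchlorate (ClO₄⁻) > SR'₂ > NR'₃ > ethoxide (CH₃CH₂O⁻) > amide anion (NH₂⁻) > methyl carbanion (CH₃⁻)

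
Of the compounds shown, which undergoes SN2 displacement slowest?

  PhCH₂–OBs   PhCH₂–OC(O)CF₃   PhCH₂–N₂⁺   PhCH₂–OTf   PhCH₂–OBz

The skeletons are identical, so relative rate is governed entirely by leaving-group ability.
Rank by basicity of the departing species: weakest base leaves most easily.
PhCH₂–N₂⁺ loses N₂: no meaningful conjugate acid; N₂ departs as an exceptionally stable neutral molecule
PhCH₂–OTf loses OTf⁻: pKₐ(CF₃SO₃H (triflic acid)) ≈ -14
PhCH₂–OBs loses OBs⁻: pKₐ(p-BrC₆H₄SO₃H) ≈ -2.8
PhCH₂–OC(O)CF₃ loses CF₃COO⁻: pKₐ(CF₃COOH) ≈ 0.2
PhCH₂–OBz loses PhCOO⁻: pKₐ(C₆H₅COOH) ≈ 4.2

PhCH₂–OBz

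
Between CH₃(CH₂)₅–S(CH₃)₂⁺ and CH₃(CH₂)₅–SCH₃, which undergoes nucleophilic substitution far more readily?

CH₃(CH₂)₅–S(CH₃)₂⁺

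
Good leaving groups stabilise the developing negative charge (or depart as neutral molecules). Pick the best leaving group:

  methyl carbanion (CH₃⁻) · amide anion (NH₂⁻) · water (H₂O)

water (H₂O)

Leaving-group ability tracks the stability of the departed species; conjugate-acid pKₐ is the usual yardstick (lower pKₐ → better LG).
water (H₂O): pKₐ(H₃O⁺) ≈ -1.7
amide anion (NH₂⁻): pKₐ(NH₃) ≈ 38
methyl carbanion (CH₃⁻): pKₐ(CH₄) ≈ 48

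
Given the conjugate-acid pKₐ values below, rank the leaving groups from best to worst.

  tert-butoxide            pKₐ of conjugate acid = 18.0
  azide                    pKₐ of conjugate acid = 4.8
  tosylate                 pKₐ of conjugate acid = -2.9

tosylate > azide > tert-butoxide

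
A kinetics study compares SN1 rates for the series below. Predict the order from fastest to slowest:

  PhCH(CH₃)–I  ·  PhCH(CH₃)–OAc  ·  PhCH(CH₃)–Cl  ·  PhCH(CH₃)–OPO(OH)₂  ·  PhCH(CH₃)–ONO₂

Same R in every case — rank the leaving groups.
Rank by basicity of the departing species: weakest base leaves most easily.
PhCH(CH₃)–I loses I⁻: pKₐ(HI) ≈ -10
PhCH(CH₃)–Cl loses Cl⁻: pKₐ(HCl) ≈ -7
PhCH(CH₃)–ONO₂ loses NO₃⁻: pKₐ(HNO₃) ≈ -1.3
PhCH(CH₃)–OPO(OH)₂ loses H₂PO₄⁻: pKₐ(H₃PO₄) ≈ 2.1
PhCH(CH₃)–OAc loses AcO⁻: pKₐ(CH₃COOH) ≈ 4.8

PhCH(CH₃)–I > PhCH(CH₃)–Cl > PhCH(CH₃)–ONO₂ > PhCH(CH₃)–OPO(OH)₂ > PhCH(CH₃)–OAc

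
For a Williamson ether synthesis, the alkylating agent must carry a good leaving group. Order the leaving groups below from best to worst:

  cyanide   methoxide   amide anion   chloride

chloride > cyanide > methoxide > amide anion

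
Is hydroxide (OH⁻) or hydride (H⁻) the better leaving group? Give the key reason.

hydroxide (OH⁻)

hydroxide (OH⁻) is the better leaving group.
pKₐ(H₂O) ≈ 15.7 versus pKₐ(H₂) ≈ 36: hydroxide (OH⁻) is the much weaker base.
Strong base; essentially never leaves without prior activation.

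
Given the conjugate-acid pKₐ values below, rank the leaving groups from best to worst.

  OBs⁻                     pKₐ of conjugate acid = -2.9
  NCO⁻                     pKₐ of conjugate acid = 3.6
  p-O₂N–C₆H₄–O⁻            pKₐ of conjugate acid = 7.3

Lower conjugate-acid pKₐ ⇒ weaker base ⇒ better leaving group.
Sorting by the given values: OBs⁻ (-2.9), NCO⁻ (3.6), p-O₂N–C₆H₄–O⁻ (7.3).

OBs⁻ > NCO⁻ > p-O₂N–C₆H₄–O⁻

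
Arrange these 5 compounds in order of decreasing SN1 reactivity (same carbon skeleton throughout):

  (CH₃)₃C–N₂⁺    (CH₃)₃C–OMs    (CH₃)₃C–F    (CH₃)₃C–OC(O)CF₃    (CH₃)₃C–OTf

(CH₃)₃C–N₂⁺ > (CH₃)₃C–OTf > (CH₃)₃C–OMs > (CH₃)₃C–OC(O)CF₃ > (CH₃)₃C–F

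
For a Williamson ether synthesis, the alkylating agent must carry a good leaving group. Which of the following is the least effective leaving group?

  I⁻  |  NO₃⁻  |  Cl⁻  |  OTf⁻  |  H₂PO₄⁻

OTf⁻: pKₐ(CF₃SO₃H (triflic acid)) ≈ -14
I⁻: pKₐ(HI) ≈ -10
Cl⁻: pKₐ(HCl) ≈ -7
NO₃⁻: pKₐ(HNO₃) ≈ -1.3
H₂PO₄⁻: pKₐ(H₃PO₄) ≈ 2.1

H₂PO₄⁻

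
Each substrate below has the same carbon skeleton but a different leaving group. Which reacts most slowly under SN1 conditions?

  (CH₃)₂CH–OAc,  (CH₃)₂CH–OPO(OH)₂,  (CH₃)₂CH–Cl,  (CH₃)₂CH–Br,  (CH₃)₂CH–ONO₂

Identical carbon frameworks mean the comparison reduces to leaving-group quality.
Leaving-group ability tracks the stability of the departed species; conjugate-acid pKₐ is the usual yardstick (lower pKₐ → better LG).
(CH₃)₂CH–Br loses Br⁻: pKₐ(HBr) ≈ -9
(CH₃)₂CH–Cl loses Cl⁻: pKₐ(HCl) ≈ -7
(CH₃)₂CH–ONO₂ loses NO₃⁻: pKₐ(HNO₃) ≈ -1.3
(CH₃)₂CH–OPO(OH)₂ loses H₂PO₄⁻: pKₐ(H₃PO₄) ≈ 2.1
(CH₃)₂CH–OAc loses AcO⁻: pKₐ(CH₃COOH) ≈ 4.8

(CH₃)₂CH–OAc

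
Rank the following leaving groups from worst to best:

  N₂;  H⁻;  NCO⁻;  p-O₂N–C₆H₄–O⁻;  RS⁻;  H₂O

H⁻ < RS⁻ < p-O₂N–C₆H₄–O⁻ < NCO⁻ < H₂O < N₂

Rank by basicity of the departing species: weakest base leaves most easily.
N₂: no meaningful conjugate acid; N₂ departs as an exceptionally stable neutral molecule
H₂O: pKₐ(H₃O⁺) ≈ -1.7
NCO⁻: pKₐ(HOCN) ≈ 3.5
p-O₂N–C₆H₄–O⁻: pKₐ(p-nitrophenol) ≈ 7.2
RS⁻: pKₐ(RSH (a thiol)) ≈ 10.5
H⁻: pKₐ(H₂) ≈ 36
Reversing gives the worst-to-best order requested.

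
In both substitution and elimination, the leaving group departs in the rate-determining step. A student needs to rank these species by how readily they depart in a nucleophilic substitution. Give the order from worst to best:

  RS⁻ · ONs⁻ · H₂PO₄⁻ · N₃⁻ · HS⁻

RS⁻ < HS⁻ < N₃⁻ < H₂PO₄⁻ < ONs⁻

Leaving-group ability tracks the stability of the departed species; conjugate-acid pKₐ is the usual yardstick (lower pKₐ → better LG).
ONs⁻: pKₐ(p-O₂NC₆H₄SO₃H) ≈ -3.5
H₂PO₄⁻: pKₐ(H₃PO₄) ≈ 2.1
N₃⁻: pKₐ(HN₃) ≈ 4.7
HS⁻: pKₐ(H₂S) ≈ 7
RS⁻: pKₐ(RSH (a thiol)) ≈ 10.5
Listed from poorest to best leaving group as asked.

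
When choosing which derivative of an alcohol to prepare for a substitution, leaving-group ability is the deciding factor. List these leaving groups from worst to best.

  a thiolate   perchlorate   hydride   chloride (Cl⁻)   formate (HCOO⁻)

The more stable X⁻ (or X) is on its own — i.e. the weaker a base it is — the better a leaving group it makes.
perchlorate: pKₐ(HClO₄) ≈ -10 — extremely weak base; rarely used for safety reasons
chloride (Cl⁻): pKₐ(HCl) ≈ -7
formate (HCOO⁻): pKₐ(HCOOH) ≈ 3.8 — resonance-stabilised carboxylate
a thiolate: pKₐ(RSH (a thiol)) ≈ 10.5 — moderately basic; rarely leaves without activation
hydride: pKₐ(H₂) ≈ 36
The question asks for worst first, so the sequence is read in increasing leaving-group ability.

hydride < a thiolate < formate (HCOO⁻) < chloride (Cl⁻) < perchlorate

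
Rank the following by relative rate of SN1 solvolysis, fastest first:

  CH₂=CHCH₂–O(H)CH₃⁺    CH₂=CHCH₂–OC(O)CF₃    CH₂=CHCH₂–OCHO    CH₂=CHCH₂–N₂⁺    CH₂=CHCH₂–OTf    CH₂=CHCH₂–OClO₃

CH₂=CHCH₂–N₂⁺ > CH₂=CHCH₂–OTf > CH₂=CHCH₂–OClO₃ > CH₂=CHCH₂–O(H)CH₃⁺ > CH₂=CHCH₂–OC(O)CF₃ > CH₂=CHCH₂–OCHO

With the same alkyl group throughout, only the leaving group differentiates the rates.
Rank by basicity of the departing species: weakest base leaves most easily.
CH₂=CHCH₂–N₂⁺ loses N₂: no meaningful conjugate acid; N₂ departs as an exceptionally stable neutral molecule
CH₂=CHCH₂–OTf loses OTf⁻: pKₐ(CF₃SO₃H (triflic acid)) ≈ -14
CH₂=CHCH₂–OClO₃ loses ClO₄⁻: pKₐ(HClO₄) ≈ -10
CH₂=CHCH₂–O(H)CH₃⁺ loses R'OH: pKₐ(R'OH₂⁺) ≈ -2.4
CH₂=CHCH₂–OC(O)CF₃ loses CF₃COO⁻: pKₐ(CF₃COOH) ≈ 0.2
CH₂=CHCH₂–OCHO loses HCOO⁻: pKₐ(HCOOH) ≈ 3.8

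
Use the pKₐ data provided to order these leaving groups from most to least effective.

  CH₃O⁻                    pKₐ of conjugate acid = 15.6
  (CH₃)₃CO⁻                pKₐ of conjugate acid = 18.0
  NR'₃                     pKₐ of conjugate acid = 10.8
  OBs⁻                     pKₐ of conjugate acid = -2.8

Lower conjugate-acid pKₐ ⇒ weaker base ⇒ better leaving group.
Sorting by the given values: OBs⁻ (-2.8), NR'₃ (10.8), CH₃O⁻ (15.6), (CH₃)₃CO⁻ (18.0).

OBs⁻ > NR'₃ > CH₃O⁻ > (CH₃)₃CO⁻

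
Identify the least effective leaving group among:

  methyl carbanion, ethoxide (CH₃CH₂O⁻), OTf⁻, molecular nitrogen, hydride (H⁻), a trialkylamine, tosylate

molecular nitrogen: no meaningful conjugate acid; N₂ departs as an exceptionally stable neutral molecule
OTf⁻: pKₐ(CF₃SO₃H (triflic acid)) ≈ -14
tosylate: pKₐ(p-CH₃C₆H₄SO₃H (TsOH)) ≈ -2.8
a trialkylamine: pKₐ(R'₃NH⁺) ≈ 10.7
ethoxide (CH₃CH₂O⁻): pKₐ(CH₃CH₂OH) ≈ 16
hydride (H⁻): pKₐ(H₂) ≈ 36
methyl carbanion: pKₐ(CH₄) ≈ 48

methyl carbanion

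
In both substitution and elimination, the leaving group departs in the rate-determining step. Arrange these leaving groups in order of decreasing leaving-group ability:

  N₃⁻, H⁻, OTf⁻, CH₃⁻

A good leaving group is a weak base: the lower the pKₐ of its conjugate acid, the more readily it departs.
OTf⁻: pKₐ(CF₃SO₃H (triflic acid)) ≈ -14
N₃⁻: pKₐ(HN₃) ≈ 4.7 — linear, resonance-stabilised
H⁻: pKₐ(H₂) ≈ 36
CH₃⁻: pKₐ(CH₄) ≈ 48 — unstabilised carbanion; the worst conceivable leaving group

OTf⁻ > N₃⁻ > H⁻ > CH₃⁻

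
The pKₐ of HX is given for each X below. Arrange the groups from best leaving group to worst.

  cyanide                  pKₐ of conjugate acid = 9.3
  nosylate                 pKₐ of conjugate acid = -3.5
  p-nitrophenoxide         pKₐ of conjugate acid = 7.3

Lower conjugate-acid pKₐ ⇒ weaker base ⇒ better leaving group.
Sorting by the given values: nosylate (-3.5), p-nitrophenoxide (7.3), cyanide (9.3).

nosylate > p-nitrophenoxide > cyanide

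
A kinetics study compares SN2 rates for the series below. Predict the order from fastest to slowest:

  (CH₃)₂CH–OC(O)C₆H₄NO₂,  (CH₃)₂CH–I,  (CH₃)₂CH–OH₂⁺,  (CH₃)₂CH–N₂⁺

The skeletons are identical, so relative rate is governed entirely by leaving-group ability.
Rank by basicity of the departing species: weakest base leaves most easily.
(CH₃)₂CH–N₂⁺ loses N₂: no meaningful conjugate acid; N₂ departs as an exceptionally stable neutral molecule
(CH₃)₂CH–I loses I⁻: pKₐ(HI) ≈ -10
(CH₃)₂CH–OH₂⁺ loses H₂O: pKₐ(H₃O⁺) ≈ -1.7
(CH₃)₂CH–OC(O)C₆H₄NO₂ loses p-O₂N–C₆H₄–COO⁻: pKₐ(p-nitrobenzoic acid) ≈ 3.4

(CH₃)₂CH–N₂⁺ > (CH₃)₂CH–I > (CH₃)₂CH–OH₂⁺ > (CH₃)₂CH–OC(O)C₆H₄NO₂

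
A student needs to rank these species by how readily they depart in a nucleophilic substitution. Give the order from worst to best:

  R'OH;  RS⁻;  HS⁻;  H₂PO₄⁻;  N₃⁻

The more stable X⁻ (or X) is on its own — i.e. the weaker a base it is — the better a leaving group it makes.
R'OH: pKₐ(R'OH₂⁺) ≈ -2.4
H₂PO₄⁻: pKₐ(H₃PO₄) ≈ 2.1 — moderate base; biological leaving group after further activation
N₃⁻: pKₐ(HN₃) ≈ 4.7
HS⁻: pKₐ(H₂S) ≈ 7
RS⁻: pKₐ(RSH (a thiol)) ≈ 10.5 — moderately basic; rarely leaves without activation
Listed from poorest to best leaving group as asked.

RS⁻ < HS⁻ < N₃⁻ < H₂PO₄⁻ < R'OH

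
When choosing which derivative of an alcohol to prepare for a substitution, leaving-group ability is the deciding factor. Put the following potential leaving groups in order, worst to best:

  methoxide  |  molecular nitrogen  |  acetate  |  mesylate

A good leaving group is a weak base: the lower the pKₐ of its conjugate acid, the more readily it departs.
molecular nitrogen: no meaningful conjugate acid; N₂ departs as an exceptionally stable neutral molecule
mesylate: pKₐ(CH₃SO₃H (MsOH)) ≈ -1.9
acetate: pKₐ(CH₃COOH) ≈ 4.8
methoxide: pKₐ(CH₃OH) ≈ 15.5
Listed from poorest to best leaving group as asked.

methoxide < acetate < mesylate < molecular nitrogen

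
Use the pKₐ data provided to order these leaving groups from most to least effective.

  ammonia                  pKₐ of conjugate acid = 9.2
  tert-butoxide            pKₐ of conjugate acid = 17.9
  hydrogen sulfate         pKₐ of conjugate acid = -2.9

Lower conjugate-acid pKₐ ⇒ weaker base ⇒ better leaving group.
Sorting by the given values: hydrogen sulfate (-2.9), ammonia (9.2), tert-butoxide (17.9).

hydrogen sulfate > ammonia > tert-butoxide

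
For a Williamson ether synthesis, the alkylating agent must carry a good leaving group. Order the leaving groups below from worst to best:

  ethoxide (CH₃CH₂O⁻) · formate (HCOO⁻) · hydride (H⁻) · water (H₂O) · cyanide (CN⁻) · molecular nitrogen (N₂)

molecular nitrogen (N₂): no meaningful conjugate acid; N₂ departs as an exceptionally stable neutral molecule
water (H₂O): pKₐ(H₃O⁺) ≈ -1.7
formate (HCOO⁻): pKₐ(HCOOH) ≈ 3.8
cyanide (CN⁻): pKₐ(HCN) ≈ 9.2
ethoxide (CH₃CH₂O⁻): pKₐ(CH₃CH₂OH) ≈ 16
hydride (H⁻): pKₐ(H₂) ≈ 36
Listed from poorest to best leaving group as asked.

hydride (H⁻) < ethoxide (CH₃CH₂O⁻) < cyanide (CN⁻) < formate (HCOO⁻) < water (H₂O) < molecular nitrogen (N₂)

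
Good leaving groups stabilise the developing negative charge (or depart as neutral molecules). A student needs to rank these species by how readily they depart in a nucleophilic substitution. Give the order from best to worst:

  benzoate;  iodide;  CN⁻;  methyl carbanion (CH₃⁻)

iodide > benzoate > CN⁻ > methyl carbanion (CH₃⁻)

A good leaving group is a weak base: the lower the pKₐ of its conjugate acid, the more readily it departs.
iodide: pKₐ(HI) ≈ -10 — large, highly polarisable; very weak base
benzoate: pKₐ(C₆H₅COOH) ≈ 4.2
CN⁻: pKₐ(HCN) ≈ 9.2 — sp carbon stabilises the charge somewhat, but still a poor LG
methyl carbanion (CH₃⁻): pKₐ(CH₄) ≈ 48 — unstabilised carbanion; the worst conceivable leaving group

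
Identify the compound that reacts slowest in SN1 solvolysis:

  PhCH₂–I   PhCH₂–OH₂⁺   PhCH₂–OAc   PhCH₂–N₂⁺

Identical carbon frameworks mean the comparison reduces to leaving-group quality.
A good leaving group is a weak base: the lower the pKₐ of its conjugate acid, the more readily it departs.
PhCH₂–N₂⁺ loses N₂: no meaningful conjugate acid; N₂ departs as an exceptionally stable neutral molecule
PhCH₂–I loses I⁻: pKₐ(HI) ≈ -10
PhCH₂–OH₂⁺ loses H₂O: pKₐ(H₃O⁺) ≈ -1.7
PhCH₂–OAc loses AcO⁻: pKₐ(CH₃COOH) ≈ 4.8

PhCH₂–OAc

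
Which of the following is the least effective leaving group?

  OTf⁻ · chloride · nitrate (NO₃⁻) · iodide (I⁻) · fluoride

The more stable X⁻ (or X) is on its own — i.e. the weaker a base it is — the better a leaving group it makes.
OTf⁻: pKₐ(CF₃SO₃H (triflic acid)) ≈ -14
iodide (I⁻): pKₐ(HI) ≈ -10
chloride: pKₐ(HCl) ≈ -7
nitrate (NO₃⁻): pKₐ(HNO₃) ≈ -1.3
fluoride: pKₐ(HF) ≈ 3.2

fluoride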